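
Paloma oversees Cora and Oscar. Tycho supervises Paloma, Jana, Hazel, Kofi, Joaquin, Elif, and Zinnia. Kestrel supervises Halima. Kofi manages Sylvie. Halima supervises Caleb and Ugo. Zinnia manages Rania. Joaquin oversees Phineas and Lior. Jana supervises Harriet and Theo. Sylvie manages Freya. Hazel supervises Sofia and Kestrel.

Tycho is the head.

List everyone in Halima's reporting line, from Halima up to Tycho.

Halima reports to Kestrel. Kestrel reports to Hazel. Hazel reports to Tycho. Tycho is at the top.

Halima -> Kestrel -> Hazel -> Tycho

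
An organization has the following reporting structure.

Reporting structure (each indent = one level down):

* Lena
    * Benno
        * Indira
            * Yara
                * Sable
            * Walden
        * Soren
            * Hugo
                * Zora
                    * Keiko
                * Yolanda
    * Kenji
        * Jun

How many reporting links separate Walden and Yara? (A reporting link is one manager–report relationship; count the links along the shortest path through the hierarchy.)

Walden is 1 level below Indira, and Yara is 1 level below Indira (their lowest common manager). The shortest path runs up from Walden to Indira and back down to Yara: 1 + 1 = 2 links.

2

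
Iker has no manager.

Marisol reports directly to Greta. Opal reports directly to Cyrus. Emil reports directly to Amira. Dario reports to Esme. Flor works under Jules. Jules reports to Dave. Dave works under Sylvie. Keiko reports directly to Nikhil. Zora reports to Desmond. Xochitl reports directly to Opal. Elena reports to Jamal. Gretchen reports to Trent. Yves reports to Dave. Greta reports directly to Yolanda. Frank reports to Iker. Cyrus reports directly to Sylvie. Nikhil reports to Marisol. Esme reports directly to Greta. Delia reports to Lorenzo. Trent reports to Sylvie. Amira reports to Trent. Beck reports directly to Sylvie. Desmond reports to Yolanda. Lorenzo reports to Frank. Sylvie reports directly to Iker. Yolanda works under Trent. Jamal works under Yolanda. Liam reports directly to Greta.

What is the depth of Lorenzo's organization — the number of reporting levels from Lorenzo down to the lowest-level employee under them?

The longest chain under Lorenzo runs Lorenzo → Delia, which is 1 level below Lorenzo.

1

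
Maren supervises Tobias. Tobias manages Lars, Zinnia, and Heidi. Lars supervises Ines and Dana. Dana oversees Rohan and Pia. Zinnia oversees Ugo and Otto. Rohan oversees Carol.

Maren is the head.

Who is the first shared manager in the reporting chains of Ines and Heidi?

Ines's chain of managers is Lars, Tobias, Maren. Heidi's chain of managers is Tobias, Maren. The first manager that appears in both chains is Tobias.

Tobias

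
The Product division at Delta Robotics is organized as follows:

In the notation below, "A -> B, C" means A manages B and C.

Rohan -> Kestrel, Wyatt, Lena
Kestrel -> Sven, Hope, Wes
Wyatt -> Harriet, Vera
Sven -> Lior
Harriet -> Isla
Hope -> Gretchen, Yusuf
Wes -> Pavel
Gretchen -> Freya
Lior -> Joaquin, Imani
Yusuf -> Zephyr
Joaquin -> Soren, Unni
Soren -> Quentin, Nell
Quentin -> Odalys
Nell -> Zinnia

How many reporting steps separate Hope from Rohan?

Chain from Hope up to Rohan: Hope → Kestrel → Rohan. That is 2 steps up, so Hope is 2 levels below Rohan.

2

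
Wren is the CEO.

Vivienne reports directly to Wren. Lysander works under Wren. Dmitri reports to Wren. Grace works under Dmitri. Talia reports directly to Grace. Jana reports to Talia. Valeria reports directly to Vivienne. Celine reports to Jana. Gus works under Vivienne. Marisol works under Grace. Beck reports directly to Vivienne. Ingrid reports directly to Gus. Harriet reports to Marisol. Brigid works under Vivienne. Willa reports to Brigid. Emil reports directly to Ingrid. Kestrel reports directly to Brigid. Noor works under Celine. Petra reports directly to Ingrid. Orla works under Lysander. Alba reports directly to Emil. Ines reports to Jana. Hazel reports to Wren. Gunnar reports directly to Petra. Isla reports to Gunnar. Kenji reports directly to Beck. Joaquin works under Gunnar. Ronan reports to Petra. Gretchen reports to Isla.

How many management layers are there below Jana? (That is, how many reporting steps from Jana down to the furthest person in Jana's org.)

2

The longest chain under Jana runs Jana → Celine → Noor, which is 2 levels below Jana.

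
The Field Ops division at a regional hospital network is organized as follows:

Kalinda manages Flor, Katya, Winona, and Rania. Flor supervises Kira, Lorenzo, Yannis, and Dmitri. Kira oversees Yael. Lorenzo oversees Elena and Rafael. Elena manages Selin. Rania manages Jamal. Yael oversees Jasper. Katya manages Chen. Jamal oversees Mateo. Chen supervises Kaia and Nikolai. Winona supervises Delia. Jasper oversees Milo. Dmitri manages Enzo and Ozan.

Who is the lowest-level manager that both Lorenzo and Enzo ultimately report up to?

Lorenzo's chain of managers is Flor, Kalinda. Enzo's chain of managers is Dmitri, Flor, Kalinda. The first manager that appears in both chains is Flor.

Flor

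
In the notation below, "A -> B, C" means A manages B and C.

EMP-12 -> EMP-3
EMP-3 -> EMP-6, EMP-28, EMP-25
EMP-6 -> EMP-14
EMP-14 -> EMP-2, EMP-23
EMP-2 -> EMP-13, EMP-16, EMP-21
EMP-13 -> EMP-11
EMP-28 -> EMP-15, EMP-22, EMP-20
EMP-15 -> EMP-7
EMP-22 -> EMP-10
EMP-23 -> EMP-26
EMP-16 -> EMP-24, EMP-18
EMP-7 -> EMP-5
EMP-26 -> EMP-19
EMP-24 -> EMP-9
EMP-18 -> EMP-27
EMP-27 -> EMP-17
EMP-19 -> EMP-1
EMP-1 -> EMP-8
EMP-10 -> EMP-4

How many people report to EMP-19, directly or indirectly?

2

EMP-19 directly manages EMP-1. Under EMP-1: EMP-8 (1). That's 2 in total.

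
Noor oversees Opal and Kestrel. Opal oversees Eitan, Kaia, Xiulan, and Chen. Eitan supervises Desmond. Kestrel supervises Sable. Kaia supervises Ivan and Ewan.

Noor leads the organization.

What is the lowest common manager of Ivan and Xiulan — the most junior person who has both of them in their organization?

Opal

Ivan's chain of managers is Kaia, Opal, Noor. Xiulan's chain of managers is Opal, Noor. The first manager that appears in both chains is Opal.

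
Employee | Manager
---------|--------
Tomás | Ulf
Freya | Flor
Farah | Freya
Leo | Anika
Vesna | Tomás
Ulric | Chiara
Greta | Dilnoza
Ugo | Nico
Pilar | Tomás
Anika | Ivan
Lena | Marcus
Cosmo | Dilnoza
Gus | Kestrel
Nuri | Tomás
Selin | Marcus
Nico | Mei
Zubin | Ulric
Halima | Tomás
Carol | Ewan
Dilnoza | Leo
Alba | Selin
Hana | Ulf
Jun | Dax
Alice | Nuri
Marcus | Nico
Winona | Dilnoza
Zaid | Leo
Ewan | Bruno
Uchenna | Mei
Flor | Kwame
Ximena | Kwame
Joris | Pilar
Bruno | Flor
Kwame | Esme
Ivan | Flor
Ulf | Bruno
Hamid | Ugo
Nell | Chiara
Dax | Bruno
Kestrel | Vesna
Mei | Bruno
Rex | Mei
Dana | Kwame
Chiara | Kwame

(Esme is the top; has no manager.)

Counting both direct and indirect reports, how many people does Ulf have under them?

10

Ulf directly manages Tomás, Hana. Under Tomás: Vesna, Kestrel, Gus, Nuri, Alice, Pilar, Joris, Halima (8). Hana has no reports. So Ulf's organization is 2 direct reports plus everyone under them: 9 + 1 = 10.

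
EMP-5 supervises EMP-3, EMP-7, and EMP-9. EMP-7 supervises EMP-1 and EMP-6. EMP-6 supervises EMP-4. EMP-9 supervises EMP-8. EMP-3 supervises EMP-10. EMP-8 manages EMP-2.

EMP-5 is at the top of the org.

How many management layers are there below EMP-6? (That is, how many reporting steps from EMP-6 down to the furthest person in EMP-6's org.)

1

The longest chain under EMP-6 runs EMP-6 → EMP-4, which is 1 level below EMP-6.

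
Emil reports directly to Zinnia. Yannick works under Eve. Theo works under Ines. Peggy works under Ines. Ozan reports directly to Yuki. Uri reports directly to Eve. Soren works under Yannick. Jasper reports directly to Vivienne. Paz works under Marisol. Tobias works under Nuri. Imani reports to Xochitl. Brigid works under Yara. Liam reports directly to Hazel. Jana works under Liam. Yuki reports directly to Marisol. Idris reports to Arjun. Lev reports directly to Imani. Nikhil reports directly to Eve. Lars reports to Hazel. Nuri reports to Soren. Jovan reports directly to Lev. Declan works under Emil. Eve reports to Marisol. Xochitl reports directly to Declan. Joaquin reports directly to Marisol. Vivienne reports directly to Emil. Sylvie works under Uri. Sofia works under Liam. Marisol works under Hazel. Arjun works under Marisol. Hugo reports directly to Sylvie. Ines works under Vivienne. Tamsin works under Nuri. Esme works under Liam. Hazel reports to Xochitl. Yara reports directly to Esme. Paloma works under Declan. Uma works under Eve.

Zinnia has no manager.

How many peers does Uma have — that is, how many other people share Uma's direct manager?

3

Uma reports to Eve. Eve's other direct reports are Nikhil, Yannick, Uri — 3 peers.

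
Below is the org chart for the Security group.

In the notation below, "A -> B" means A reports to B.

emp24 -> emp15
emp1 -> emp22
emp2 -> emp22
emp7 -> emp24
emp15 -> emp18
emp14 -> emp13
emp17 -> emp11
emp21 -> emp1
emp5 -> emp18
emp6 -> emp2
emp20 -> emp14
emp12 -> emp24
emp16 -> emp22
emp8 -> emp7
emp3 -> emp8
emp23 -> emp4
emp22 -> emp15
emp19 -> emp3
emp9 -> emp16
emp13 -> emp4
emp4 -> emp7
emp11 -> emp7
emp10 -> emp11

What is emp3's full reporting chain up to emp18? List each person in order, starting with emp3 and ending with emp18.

emp3 reports to emp8. emp8 reports to emp7. emp7 reports to emp24. emp24 reports to emp15. emp15 reports to emp18. emp18 is at the top.

emp3 -> emp8 -> emp7 -> emp24 -> emp15 -> emp18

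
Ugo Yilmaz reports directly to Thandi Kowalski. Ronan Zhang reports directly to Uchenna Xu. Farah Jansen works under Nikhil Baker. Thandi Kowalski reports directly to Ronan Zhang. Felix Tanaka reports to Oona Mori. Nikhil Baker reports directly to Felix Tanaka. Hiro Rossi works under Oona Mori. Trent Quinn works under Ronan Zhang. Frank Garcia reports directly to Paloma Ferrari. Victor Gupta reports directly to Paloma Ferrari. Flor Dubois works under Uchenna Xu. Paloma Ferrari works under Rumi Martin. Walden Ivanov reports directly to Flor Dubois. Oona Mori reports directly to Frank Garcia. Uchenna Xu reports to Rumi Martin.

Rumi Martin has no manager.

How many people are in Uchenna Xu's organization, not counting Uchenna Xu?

Uchenna Xu directly manages Flor Dubois, Ronan Zhang. Under Flor Dubois: Walden Ivanov (1). Under Ronan Zhang: Trent Quinn, Thandi Kowalski, Ugo Yilmaz (3). So Uchenna Xu's organization is 2 direct reports plus everyone under them: 2 + 4 = 6.

6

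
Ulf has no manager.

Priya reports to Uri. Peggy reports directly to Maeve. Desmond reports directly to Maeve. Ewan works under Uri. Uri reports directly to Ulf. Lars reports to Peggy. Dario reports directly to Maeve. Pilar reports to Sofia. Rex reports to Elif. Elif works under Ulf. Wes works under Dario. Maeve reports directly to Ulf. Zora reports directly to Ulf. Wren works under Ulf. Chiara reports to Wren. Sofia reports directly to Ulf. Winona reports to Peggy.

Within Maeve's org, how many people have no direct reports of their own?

The people in Maeve's organization with no one reporting to them are Desmond, Winona, Lars, Wes. That is 4.

4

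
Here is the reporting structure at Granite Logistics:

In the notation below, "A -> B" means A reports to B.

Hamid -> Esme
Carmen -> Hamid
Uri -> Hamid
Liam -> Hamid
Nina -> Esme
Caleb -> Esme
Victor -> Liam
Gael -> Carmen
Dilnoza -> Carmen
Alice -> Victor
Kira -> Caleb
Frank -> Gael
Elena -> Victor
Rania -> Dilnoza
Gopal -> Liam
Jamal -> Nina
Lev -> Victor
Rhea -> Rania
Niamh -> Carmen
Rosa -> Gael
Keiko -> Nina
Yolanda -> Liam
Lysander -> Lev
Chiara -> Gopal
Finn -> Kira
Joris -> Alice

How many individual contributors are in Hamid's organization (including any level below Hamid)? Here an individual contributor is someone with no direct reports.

The people in Hamid's organization with no one reporting to them are Yolanda, Chiara, Lysander, Elena, Joris, Uri, Niamh, Rhea, Rosa, Frank. That is 10.

10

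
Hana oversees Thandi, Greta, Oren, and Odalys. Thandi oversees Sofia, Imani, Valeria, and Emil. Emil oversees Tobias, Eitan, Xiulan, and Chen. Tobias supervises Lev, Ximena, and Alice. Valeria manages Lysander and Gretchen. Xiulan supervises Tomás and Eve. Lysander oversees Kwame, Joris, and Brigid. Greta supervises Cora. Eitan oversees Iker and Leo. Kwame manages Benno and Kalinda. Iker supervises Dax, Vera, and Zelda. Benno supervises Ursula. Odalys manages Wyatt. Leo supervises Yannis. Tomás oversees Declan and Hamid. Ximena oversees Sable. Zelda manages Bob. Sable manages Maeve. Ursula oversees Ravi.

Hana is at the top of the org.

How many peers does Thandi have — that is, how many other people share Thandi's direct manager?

Thandi reports to Hana. Hana's other direct reports are Greta, Oren, Odalys — 3 peers.

3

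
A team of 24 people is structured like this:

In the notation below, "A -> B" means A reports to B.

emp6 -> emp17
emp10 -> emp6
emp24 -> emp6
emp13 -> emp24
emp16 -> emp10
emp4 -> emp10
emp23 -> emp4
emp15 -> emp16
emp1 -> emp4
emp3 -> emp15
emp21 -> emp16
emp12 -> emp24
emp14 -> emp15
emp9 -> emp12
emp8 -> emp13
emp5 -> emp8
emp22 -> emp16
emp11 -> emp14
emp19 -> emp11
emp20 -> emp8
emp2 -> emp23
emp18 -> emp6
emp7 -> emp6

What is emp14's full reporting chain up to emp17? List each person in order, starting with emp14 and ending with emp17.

emp14 reports to emp15. emp15 reports to emp16. emp16 reports to emp10. emp10 reports to emp6. emp6 reports to emp17. emp17 is at the top.

emp14 -> emp15 -> emp16 -> emp10 -> emp6 -> emp17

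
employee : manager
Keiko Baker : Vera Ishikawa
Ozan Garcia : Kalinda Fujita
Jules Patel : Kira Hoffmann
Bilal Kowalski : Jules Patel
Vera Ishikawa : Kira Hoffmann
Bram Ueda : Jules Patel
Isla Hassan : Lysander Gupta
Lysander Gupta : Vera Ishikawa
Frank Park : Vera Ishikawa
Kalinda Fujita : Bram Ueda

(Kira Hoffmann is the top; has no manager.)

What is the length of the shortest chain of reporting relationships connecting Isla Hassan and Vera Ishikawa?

Isla Hassan is in Vera Ishikawa's organization: the chain from Isla Hassan up to Vera Ishikawa is Isla Hassan → Lysander Gupta → Vera Ishikawa, which is 2 links.

2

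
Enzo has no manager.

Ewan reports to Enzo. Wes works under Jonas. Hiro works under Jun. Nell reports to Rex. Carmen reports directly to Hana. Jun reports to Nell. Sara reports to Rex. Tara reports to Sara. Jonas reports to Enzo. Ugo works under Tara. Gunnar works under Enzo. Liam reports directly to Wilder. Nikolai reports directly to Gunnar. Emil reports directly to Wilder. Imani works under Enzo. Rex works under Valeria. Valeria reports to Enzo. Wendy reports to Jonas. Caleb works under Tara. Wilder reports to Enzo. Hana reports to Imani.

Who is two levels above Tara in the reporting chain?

Tara reports to Sara, and Sara reports to Rex. So Tara's skip-level manager is Rex.

Rex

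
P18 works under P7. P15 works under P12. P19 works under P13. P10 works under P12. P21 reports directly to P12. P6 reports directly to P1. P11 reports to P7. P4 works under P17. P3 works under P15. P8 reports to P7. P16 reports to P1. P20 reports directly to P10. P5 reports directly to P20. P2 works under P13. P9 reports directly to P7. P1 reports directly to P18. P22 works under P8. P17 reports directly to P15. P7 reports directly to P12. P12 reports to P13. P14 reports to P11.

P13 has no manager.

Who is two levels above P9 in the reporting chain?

P9 reports to P7, and P7 reports to P12. So P9's skip-level manager is P12.

P12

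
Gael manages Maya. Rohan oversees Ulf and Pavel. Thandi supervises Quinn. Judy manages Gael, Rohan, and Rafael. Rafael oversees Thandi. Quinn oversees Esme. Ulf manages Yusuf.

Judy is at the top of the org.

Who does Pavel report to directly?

Rohan

Pavel reports directly to Rohan.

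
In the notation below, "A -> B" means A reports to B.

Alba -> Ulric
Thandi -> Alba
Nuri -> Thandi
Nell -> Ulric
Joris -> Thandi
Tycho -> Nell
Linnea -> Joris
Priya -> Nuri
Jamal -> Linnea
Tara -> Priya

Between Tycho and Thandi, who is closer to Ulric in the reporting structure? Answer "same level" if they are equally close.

Both Tycho and Thandi are 2 levels below Ulric.

same level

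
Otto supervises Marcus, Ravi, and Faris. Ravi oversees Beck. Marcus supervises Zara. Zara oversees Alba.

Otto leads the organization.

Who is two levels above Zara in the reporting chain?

Zara reports to Marcus, and Marcus reports to Otto. So Zara's skip-level manager is Otto.

Otto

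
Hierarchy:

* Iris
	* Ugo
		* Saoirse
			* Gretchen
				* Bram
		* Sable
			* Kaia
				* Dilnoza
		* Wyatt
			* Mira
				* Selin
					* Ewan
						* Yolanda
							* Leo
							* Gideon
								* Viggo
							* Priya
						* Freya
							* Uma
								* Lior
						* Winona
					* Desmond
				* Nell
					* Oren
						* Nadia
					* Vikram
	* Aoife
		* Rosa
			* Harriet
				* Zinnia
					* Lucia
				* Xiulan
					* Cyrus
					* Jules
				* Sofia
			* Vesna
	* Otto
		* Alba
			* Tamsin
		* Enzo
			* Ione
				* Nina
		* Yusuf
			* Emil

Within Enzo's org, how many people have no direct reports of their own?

The only person in Enzo's organization with no one reporting to them is Nina. That is 1.

1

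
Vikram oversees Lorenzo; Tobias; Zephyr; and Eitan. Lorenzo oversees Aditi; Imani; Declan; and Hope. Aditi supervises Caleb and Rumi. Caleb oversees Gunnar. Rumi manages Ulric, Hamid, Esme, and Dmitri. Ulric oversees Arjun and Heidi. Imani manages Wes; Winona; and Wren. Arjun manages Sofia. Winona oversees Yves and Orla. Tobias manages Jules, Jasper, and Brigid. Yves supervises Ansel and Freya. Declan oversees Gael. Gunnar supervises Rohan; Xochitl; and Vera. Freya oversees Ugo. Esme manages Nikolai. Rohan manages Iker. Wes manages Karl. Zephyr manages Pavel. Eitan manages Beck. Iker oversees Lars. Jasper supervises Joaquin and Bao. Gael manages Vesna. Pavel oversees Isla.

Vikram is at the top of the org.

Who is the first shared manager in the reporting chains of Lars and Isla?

Lars's chain of managers is Iker, Rohan, Gunnar, Caleb, Aditi, Lorenzo, Vikram. Isla's chain of managers is Pavel, Zephyr, Vikram. The first manager that appears in both chains is Vikram.

Vikram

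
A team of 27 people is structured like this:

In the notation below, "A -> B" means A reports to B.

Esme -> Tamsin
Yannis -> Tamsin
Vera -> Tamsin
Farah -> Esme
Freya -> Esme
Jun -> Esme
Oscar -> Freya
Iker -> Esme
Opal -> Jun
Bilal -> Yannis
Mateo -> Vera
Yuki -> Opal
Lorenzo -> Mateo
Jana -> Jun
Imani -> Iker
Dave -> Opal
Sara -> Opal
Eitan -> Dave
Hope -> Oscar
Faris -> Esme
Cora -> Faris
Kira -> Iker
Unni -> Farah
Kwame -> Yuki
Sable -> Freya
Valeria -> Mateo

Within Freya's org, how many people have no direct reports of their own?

2

The people in Freya's organization with no one reporting to them are Sable, Hope. That is 2.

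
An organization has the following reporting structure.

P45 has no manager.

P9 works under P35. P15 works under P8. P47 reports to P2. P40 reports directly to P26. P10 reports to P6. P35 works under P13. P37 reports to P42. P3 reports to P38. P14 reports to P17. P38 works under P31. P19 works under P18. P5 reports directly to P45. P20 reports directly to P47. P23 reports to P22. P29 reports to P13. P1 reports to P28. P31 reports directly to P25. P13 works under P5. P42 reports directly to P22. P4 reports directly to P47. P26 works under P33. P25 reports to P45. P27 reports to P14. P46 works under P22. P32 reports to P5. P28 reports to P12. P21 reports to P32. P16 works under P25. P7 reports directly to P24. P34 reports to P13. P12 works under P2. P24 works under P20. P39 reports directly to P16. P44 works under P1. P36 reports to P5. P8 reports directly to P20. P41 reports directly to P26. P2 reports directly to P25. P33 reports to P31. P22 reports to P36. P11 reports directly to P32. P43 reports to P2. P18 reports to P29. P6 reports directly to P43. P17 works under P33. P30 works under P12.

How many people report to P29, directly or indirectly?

P29 directly manages P18. Under P18: P19 (1). That's 2 in total.

2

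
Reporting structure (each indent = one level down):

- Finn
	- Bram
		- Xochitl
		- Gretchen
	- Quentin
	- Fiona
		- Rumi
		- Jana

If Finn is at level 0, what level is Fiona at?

Chain from Fiona up to Finn: Fiona → Finn. That is 1 step up, so Fiona is 1 level below Finn.

1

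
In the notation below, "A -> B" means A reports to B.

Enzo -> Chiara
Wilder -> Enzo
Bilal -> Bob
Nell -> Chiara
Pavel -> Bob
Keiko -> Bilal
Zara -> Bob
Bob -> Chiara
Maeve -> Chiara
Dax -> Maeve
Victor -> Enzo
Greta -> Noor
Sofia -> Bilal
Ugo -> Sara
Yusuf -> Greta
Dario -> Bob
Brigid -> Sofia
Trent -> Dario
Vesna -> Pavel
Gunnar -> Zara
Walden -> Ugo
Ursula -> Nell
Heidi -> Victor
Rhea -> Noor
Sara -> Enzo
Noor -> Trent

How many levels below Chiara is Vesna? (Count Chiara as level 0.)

Chain from Vesna up to Chiara: Vesna → Pavel → Bob → Chiara. That is 3 steps up, so Vesna is 3 levels below Chiara.

3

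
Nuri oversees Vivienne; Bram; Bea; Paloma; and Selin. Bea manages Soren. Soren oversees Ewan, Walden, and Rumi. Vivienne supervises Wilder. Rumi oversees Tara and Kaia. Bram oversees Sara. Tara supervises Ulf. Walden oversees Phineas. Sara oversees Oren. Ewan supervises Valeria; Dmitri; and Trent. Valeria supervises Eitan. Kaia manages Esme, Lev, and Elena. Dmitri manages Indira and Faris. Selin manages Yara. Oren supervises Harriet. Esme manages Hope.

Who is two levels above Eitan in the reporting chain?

Ewan

Eitan reports to Valeria, and Valeria reports to Ewan. So Eitan's skip-level manager is Ewan.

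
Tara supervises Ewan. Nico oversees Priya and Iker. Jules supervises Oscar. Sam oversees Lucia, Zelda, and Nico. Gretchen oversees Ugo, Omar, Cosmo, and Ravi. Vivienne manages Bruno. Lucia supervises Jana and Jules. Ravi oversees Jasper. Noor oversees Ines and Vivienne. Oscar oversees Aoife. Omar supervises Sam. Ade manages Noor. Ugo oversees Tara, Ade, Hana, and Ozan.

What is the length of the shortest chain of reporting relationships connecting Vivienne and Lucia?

7

Vivienne is 4 levels below Gretchen, and Lucia is 3 levels below Gretchen (their lowest common manager). The shortest path runs up from Vivienne to Gretchen and back down to Lucia: 4 + 3 = 7 links.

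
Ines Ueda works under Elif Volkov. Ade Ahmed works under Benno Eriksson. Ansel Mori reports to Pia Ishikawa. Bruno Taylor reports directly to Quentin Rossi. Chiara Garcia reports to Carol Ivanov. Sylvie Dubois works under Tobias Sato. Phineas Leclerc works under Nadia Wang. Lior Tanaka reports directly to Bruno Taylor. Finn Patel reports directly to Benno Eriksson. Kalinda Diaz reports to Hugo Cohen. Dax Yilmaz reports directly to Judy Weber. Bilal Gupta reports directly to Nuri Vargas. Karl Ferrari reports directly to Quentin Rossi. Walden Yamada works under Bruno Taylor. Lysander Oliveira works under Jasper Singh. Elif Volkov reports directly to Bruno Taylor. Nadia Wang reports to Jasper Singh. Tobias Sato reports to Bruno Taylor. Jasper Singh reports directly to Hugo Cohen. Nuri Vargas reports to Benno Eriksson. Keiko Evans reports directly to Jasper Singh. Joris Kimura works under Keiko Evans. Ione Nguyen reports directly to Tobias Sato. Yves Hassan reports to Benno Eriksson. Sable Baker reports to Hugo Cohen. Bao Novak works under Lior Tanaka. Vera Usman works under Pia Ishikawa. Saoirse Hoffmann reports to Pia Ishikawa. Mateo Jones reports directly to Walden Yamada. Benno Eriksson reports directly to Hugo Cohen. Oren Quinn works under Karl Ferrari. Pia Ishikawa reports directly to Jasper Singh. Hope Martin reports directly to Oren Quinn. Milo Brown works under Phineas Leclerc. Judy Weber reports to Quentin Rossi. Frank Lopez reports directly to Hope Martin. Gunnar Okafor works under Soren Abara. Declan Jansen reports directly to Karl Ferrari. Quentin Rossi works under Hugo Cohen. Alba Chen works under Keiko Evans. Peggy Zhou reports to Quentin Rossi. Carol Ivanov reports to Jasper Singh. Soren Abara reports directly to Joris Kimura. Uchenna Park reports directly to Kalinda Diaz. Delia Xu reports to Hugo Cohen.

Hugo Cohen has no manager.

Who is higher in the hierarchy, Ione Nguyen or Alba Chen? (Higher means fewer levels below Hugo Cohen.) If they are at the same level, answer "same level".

Alba Chen

Ione Nguyen is 4 levels below Hugo Cohen; Alba Chen is 3. Alba Chen is higher.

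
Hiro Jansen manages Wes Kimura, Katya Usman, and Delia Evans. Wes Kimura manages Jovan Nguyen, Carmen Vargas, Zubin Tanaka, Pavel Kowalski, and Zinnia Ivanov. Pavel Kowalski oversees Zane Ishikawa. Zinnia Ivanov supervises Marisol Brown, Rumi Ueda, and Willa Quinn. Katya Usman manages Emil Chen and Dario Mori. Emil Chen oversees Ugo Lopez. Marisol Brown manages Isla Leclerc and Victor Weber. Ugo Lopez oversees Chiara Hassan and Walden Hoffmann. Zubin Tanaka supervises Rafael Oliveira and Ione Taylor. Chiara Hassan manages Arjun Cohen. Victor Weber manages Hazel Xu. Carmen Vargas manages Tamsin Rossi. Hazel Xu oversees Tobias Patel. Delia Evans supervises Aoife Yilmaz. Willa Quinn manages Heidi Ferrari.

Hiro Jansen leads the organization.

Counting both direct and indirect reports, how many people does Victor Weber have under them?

Victor Weber directly manages Hazel Xu. Under Hazel Xu: Tobias Patel (1). That's 2 in total.

2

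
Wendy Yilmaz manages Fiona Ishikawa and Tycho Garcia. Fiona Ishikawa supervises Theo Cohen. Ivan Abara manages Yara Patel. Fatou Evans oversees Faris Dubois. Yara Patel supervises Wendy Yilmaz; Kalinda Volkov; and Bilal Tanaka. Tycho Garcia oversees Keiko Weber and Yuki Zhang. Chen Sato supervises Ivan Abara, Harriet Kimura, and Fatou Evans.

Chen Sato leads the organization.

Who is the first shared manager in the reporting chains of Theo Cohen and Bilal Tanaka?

Yara Patel

Theo Cohen's chain of managers is Fiona Ishikawa, Wendy Yilmaz, Yara Patel, Ivan Abara, Chen Sato. Bilal Tanaka's chain of managers is Yara Patel, Ivan Abara, Chen Sato. The first manager that appears in both chains is Yara Patel.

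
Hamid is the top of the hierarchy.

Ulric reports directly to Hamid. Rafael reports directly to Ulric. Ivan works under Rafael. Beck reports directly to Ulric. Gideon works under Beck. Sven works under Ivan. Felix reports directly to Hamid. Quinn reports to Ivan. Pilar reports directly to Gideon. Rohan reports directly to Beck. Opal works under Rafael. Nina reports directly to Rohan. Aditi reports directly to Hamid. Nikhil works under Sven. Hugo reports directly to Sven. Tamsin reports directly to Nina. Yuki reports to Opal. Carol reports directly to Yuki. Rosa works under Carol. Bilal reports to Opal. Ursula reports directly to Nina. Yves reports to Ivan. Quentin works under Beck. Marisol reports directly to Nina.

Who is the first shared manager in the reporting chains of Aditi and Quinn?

Hamid

Aditi's chain of managers is Hamid. Quinn's chain of managers is Ivan, Rafael, Ulric, Hamid. The first manager that appears in both chains is Hamid.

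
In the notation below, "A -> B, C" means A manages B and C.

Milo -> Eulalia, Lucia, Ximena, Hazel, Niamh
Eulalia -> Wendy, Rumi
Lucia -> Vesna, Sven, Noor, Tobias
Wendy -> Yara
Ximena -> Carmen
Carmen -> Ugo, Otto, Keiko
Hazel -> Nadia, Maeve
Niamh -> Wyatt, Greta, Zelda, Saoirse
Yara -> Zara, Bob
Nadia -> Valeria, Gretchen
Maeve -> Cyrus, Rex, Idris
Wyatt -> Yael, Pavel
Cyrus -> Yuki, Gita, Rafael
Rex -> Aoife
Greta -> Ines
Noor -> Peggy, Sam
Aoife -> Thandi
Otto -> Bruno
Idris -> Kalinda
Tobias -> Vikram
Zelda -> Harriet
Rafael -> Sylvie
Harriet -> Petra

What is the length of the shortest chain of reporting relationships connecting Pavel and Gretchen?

6

Pavel is 3 levels below Milo, and Gretchen is 3 levels below Milo (their lowest common manager). The shortest path runs up from Pavel to Milo and back down to Gretchen: 3 + 3 = 6 links.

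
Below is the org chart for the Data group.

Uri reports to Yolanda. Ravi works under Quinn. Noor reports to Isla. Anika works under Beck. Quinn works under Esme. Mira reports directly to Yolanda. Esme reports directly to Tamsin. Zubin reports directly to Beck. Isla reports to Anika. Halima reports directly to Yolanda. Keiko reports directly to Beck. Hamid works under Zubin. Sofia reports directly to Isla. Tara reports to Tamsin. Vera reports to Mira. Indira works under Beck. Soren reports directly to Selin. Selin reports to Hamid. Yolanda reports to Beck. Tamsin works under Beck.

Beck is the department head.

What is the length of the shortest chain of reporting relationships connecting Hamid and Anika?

3

Hamid is 2 levels below Beck, and Anika is 1 level below Beck (their lowest common manager). The shortest path runs up from Hamid to Beck and back down to Anika: 2 + 1 = 3 links.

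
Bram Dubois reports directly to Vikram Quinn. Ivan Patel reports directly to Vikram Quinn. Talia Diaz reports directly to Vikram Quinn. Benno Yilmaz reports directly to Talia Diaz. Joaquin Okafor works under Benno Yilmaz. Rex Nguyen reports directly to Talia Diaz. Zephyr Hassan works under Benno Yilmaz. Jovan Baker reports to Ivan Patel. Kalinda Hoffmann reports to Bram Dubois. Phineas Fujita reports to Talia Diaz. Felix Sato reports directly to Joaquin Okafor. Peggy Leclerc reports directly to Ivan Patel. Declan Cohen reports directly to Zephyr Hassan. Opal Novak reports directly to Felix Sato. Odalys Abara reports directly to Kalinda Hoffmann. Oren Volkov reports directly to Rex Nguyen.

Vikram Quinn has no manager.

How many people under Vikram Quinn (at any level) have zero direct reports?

7

The people in Vikram Quinn's organization with no one reporting to them are Phineas Fujita, Oren Volkov, Declan Cohen, Opal Novak, Peggy Leclerc, Jovan Baker, Odalys Abara. That is 7.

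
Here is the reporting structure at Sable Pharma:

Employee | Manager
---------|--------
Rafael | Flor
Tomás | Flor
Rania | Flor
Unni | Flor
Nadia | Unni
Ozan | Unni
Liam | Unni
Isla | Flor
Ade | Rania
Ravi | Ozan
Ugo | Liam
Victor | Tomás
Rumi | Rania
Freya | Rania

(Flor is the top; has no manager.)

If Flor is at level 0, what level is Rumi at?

Chain from Rumi up to Flor: Rumi → Rania → Flor. That is 2 steps up, so Rumi is 2 levels below Flor.

2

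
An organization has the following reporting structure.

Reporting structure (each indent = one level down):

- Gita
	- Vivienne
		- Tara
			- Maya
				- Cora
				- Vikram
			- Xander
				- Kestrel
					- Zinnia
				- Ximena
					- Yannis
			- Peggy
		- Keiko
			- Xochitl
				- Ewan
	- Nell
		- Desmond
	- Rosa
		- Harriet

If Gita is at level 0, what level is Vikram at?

4

Chain from Vikram up to Gita: Vikram → Maya → Tara → Vivienne → Gita. That is 4 steps up, so Vikram is 4 levels below Gita.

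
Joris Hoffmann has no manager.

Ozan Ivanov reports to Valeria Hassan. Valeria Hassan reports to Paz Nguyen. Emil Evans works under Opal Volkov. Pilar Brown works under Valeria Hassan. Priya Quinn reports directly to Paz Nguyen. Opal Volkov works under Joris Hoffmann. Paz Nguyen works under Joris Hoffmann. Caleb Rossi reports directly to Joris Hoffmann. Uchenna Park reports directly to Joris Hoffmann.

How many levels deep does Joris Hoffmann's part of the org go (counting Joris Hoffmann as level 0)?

The longest chain under Joris Hoffmann runs Joris Hoffmann → Paz Nguyen → Valeria Hassan → Pilar Brown, which is 3 levels below Joris Hoffmann.

3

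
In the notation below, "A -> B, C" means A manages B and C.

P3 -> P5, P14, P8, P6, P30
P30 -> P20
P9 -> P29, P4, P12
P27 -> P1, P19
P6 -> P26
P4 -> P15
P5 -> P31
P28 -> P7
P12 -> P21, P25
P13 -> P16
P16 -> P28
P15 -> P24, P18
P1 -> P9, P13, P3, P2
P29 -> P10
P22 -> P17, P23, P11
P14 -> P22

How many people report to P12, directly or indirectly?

2

P12 directly manages P21, P25. P21 has no reports. P25 has no reports. So P12's organization is 2 direct reports plus everyone under them: 1 + 1 = 2.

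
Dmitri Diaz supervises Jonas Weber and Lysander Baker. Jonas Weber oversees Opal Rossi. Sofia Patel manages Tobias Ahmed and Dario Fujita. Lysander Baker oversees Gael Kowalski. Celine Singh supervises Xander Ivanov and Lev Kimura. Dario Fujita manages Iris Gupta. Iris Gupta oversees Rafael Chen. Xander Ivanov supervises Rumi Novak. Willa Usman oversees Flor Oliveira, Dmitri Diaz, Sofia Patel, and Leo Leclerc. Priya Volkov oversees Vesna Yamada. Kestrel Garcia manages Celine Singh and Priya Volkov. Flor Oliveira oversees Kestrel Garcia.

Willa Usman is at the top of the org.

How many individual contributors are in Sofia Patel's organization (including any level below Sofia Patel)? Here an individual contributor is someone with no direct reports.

2

The people in Sofia Patel's organization with no one reporting to them are Tobias Ahmed, Rafael Chen. That is 2.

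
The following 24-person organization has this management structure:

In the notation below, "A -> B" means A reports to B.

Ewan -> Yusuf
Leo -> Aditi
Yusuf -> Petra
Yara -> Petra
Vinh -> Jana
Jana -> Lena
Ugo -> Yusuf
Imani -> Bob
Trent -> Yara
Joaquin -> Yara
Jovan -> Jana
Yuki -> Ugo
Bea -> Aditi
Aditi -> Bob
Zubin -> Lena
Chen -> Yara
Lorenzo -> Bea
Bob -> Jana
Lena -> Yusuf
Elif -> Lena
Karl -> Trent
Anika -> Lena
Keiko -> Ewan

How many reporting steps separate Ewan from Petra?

2

Chain from Ewan up to Petra: Ewan → Yusuf → Petra. That is 2 steps up, so Ewan is 2 levels below Petra.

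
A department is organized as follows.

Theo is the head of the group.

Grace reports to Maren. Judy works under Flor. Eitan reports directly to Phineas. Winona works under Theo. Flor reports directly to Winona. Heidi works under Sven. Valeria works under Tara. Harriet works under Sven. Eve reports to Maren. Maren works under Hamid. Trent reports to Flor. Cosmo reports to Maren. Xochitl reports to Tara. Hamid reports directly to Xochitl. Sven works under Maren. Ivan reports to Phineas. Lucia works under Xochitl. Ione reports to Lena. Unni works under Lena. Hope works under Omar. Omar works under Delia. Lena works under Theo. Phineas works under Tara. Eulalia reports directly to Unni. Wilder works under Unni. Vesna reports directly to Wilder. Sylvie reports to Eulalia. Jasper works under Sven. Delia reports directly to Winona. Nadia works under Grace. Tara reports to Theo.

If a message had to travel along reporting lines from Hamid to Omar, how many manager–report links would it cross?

6

Hamid is 3 levels below Theo, and Omar is 3 levels below Theo (their lowest common manager). The shortest path runs up from Hamid to Theo and back down to Omar: 3 + 3 = 6 links.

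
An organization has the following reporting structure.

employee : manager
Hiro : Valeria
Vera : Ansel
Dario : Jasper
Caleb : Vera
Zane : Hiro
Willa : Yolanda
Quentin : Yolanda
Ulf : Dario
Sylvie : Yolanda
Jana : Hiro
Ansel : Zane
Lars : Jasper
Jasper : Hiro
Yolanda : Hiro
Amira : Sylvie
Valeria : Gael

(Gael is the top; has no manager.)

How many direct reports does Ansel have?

1

Ansel directly manages Vera. That is 1 direct report.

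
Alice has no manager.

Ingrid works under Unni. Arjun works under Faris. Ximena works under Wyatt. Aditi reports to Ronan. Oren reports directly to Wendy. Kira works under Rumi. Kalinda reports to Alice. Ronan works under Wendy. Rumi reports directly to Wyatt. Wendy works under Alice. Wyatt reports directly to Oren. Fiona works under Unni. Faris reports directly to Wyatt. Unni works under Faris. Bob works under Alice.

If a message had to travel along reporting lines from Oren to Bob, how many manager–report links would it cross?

Oren is 2 levels below Alice, and Bob is 1 level below Alice (their lowest common manager). The shortest path runs up from Oren to Alice and back down to Bob: 2 + 1 = 3 links.

3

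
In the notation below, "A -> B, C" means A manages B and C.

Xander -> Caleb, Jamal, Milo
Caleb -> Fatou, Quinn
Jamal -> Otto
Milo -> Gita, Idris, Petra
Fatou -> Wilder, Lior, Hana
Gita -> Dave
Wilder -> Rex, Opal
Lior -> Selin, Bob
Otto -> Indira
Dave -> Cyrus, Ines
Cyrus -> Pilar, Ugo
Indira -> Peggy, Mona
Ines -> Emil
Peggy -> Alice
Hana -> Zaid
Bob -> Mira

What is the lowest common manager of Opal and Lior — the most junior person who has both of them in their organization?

Fatou

Opal's chain of managers is Wilder, Fatou, Caleb, Xander. Lior's chain of managers is Fatou, Caleb, Xander. The first manager that appears in both chains is Fatou.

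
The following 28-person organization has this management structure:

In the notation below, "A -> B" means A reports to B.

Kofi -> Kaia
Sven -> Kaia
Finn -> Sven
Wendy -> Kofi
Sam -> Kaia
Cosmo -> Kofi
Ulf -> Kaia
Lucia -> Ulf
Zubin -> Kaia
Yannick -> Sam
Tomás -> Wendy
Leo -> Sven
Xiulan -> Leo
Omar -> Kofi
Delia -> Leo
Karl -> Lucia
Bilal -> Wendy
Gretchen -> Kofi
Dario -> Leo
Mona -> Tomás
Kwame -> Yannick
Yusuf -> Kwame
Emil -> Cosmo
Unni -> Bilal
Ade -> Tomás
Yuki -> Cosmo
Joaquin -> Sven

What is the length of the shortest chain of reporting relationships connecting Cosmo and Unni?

Cosmo is 1 level below Kofi, and Unni is 3 levels below Kofi (their lowest common manager). The shortest path runs up from Cosmo to Kofi and back down to Unni: 1 + 3 = 4 links.

4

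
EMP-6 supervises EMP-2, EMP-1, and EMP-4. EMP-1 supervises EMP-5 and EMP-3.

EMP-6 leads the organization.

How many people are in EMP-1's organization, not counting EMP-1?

2

EMP-1 directly manages EMP-3, EMP-5. EMP-3 has no reports. EMP-5 has no reports. So EMP-1's organization is 2 direct reports plus everyone under them: 1 + 1 = 2.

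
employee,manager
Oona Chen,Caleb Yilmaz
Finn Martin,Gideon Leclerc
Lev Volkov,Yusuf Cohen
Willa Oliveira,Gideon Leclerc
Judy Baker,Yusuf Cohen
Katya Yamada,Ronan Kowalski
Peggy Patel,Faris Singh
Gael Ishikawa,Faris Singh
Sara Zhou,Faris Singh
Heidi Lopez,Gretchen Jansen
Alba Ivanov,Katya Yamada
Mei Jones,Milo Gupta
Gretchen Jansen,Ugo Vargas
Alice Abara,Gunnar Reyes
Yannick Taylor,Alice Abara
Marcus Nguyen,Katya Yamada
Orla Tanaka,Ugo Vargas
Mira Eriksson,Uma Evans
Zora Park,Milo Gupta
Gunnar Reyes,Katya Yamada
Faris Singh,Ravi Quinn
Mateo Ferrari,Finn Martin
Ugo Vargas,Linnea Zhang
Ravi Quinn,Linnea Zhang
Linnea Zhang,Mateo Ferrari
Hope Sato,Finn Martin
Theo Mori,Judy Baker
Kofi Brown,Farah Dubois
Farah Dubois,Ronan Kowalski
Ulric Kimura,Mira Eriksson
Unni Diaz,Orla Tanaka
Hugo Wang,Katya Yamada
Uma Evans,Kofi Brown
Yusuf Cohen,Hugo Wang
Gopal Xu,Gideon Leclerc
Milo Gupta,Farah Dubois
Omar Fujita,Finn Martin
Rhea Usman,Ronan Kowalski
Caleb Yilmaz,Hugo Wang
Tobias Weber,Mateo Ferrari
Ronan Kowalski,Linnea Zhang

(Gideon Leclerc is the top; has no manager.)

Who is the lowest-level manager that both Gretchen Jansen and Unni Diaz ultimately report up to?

Ugo Vargas

Gretchen Jansen's chain of managers is Ugo Vargas, Linnea Zhang, Mateo Ferrari, Finn Martin, Gideon Leclerc. Unni Diaz's chain of managers is Orla Tanaka, Ugo Vargas, Linnea Zhang, Mateo Ferrari, Finn Martin, Gideon Leclerc. The first manager that appears in both chains is Ugo Vargas.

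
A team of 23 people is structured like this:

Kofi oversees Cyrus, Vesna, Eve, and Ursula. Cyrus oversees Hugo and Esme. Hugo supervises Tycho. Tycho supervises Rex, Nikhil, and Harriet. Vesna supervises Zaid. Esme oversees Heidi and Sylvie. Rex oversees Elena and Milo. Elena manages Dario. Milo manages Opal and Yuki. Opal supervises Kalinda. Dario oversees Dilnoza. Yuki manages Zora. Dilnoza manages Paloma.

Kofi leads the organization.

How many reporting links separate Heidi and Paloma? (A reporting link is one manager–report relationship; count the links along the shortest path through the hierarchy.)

9

Heidi is 2 levels below Cyrus, and Paloma is 7 levels below Cyrus (their lowest common manager). The shortest path runs up from Heidi to Cyrus and back down to Paloma: 2 + 7 = 9 links.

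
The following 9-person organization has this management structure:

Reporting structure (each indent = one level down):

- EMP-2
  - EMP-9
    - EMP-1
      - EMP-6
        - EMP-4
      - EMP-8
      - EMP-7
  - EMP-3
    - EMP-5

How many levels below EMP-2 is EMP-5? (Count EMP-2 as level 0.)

Chain from EMP-5 up to EMP-2: EMP-5 → EMP-3 → EMP-2. That is 2 steps up, so EMP-5 is 2 levels below EMP-2.

2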